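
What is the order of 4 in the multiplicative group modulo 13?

ord(4) | φ(13) = 13 − 1 = 12 = 2^2 · 3.
Divisors of 12: 1, 2, 3, 4, 6, 12.
Compute 4^d (mod 13) for the divisors d until we hit 1:
4^1 ≡ 4 (mod 13)
4^2 ≡ 3 (mod 13)
4^3 ≡ 12 (mod 13)
4^4 ≡ 9 (mod 13)
4^6 ≡ 1 (mod 13) ✓
Therefore the multiplicative order of 4 modulo 13 is 6.

6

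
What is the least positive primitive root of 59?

φ(59) = 59 − 1 = 58 = 2 · 29.
Test candidates g = 2, 3, … against the prime factors q ∈ {2, 29} of φ(59): g is a generator iff g^(58/q) ≢ 1 for every such q.
g = 2: 2^29 ≡ 58; 2^2 ≡ 4 — none is 1, so 2 is a primitive root.
The smallest primitive root modulo 59 is 2.

2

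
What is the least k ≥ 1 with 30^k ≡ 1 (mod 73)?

24

The order of 30 must divide φ(73) = 73 − 1 = 72 = 2^3 · 3^2.
Divisors of 72: 1, 2, 3, 4, 6, 8, 9, 12, 18, 24, 36, 72.
Test each divisor d:
30^1 ≡ 30 (mod 73)
30^2 ≡ 24 (mod 73)
30^3 ≡ 63 (mod 73)
30^4 ≡ 65 (mod 73)
30^6 ≡ 27 (mod 73)
30^8 ≡ 64 (mod 73)
30^9 ≡ 22 (mod 73)
30^12 ≡ 72 (mod 73)
30^18 ≡ 46 (mod 73)
30^24 ≡ 1 (mod 73) ✓
The smallest such exponent is 24, so the order of 30 is 24.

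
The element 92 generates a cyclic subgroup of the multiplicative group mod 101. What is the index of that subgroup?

4

Since 92 ∈ (Z/101Z)^×, its order divides φ(101) = 101 − 1 = 100 = 2^2 · 5^2.
Divisors of 100: 1, 2, 4, 5, 10, 20, 25, 50, 100.
Compute 92^d (mod 101) for the divisors d until we hit 1:
92^1 ≡ 92 (mod 101)
92^2 ≡ 81 (mod 101)
92^4 ≡ 97 (mod 101)
92^5 ≡ 36 (mod 101)
92^10 ≡ 84 (mod 101)
92^20 ≡ 87 (mod 101)
92^25 ≡ 1 (mod 101) ✓
So ord_101(92) = 25, hence |⟨92⟩| = 25.
The index is φ(101) / ord(92) = 100 / 25 = 4.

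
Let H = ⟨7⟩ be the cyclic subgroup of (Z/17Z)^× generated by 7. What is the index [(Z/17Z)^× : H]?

1

Since 7 ∈ (Z/17Z)^×, its order divides φ(17) = 17 − 1 = 16 = 2^4.
Divisors of 16: 1, 2, 4, 8, 16.
Check 7^d mod 17 for each divisor in increasing order:
7^1 ≡ 7
7^2 ≡ 15
7^4 ≡ 4
7^8 ≡ 16
7^16 ≡ 1
Thus |⟨7⟩| = ord(7) = 16.
[(Z/17Z)^× : ⟨7⟩] = 16/16 = 1.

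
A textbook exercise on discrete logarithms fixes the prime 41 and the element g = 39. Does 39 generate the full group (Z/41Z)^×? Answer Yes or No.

φ(41) = 41 − 1 = 40 = 2^3 · 5.
39 is a primitive root mod 41 iff 39^(φ(41)/q) ≢ 1 for every prime q | φ(41), i.e. q ∈ {2, 5}.
39^20 ≡ 1 (mod 41)  [q = 2: ≡ 1 ✗]
39^8 ≡ 10 (mod 41)  [q = 5: ≢ 1 ✓]
Since 39^20 ≡ 1, the order of 39 divides 20 < 40, so 39 is not a primitive root.

No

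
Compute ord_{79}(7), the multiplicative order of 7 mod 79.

78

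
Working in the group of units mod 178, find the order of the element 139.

By Lagrange's theorem, ord_178(139) divides φ(178) = φ(2)·φ(89) = 1·88 = 88 = 2^3 · 11.
Divisors of 88: 1, 2, 4, 8, 11, 22, 44, 88.
Evaluate successive powers at the divisors of 88:
139^1 ≡ 139 (mod 178)
139^2 ≡ 97 (mod 178)
139^4 ≡ 153 (mod 178)
139^8 ≡ 91 (mod 178)
139^11 ≡ 177 (mod 178)
139^22 ≡ 1 (mod 178) ✓
Hence ord(139) = 22.

22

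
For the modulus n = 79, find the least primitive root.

3

φ(79) = 79 − 1 = 78 = 2 · 3 · 13.
Test candidates g = 2, 3, … against the prime factors q ∈ {2, 3, 13} of φ(79): g is a generator iff g^(78/q) ≢ 1 for every such q.
g = 2: 2^39 ≡ 1 — hits 1, so not a primitive root.
g = 3: 3^39 ≡ 78; 3^26 ≡ 23; 3^6 ≡ 18 — none is 1, so 3 is a primitive root.
The smallest primitive root modulo 79 is 3.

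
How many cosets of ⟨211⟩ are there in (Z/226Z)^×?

28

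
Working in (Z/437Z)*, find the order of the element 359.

ord(359) | φ(437) = φ(19·23) = (19−1)·(23−1) = 18·22 = 396 = 2^2 · 3^2 · 11.
Divisors of 396: 1, 2, 3, 4, 6, 9, 11, 12, 18, 22, 33, 36, 44, 66, 99, 132, 198, 396.
Check 359^d mod 437 for each divisor in increasing order:
359^1 ≡ 359 (mod 437)
359^2 ≡ 403 (mod 437)
359^3 ≡ 30 (mod 437)
359^4 ≡ 282 (mod 437)
359^6 ≡ 26 (mod 437)
359^9 ≡ 343 (mod 437)
359^11 ≡ 137 (mod 437)
359^12 ≡ 239 (mod 437)
359^18 ≡ 96 (mod 437)
359^22 ≡ 415 (mod 437)
359^33 ≡ 45 (mod 437)
359^36 ≡ 39 (mod 437)
359^44 ≡ 47 (mod 437)
359^66 ≡ 277 (mod 437)
359^99 ≡ 229 (mod 437)
359^132 ≡ 254 (mod 437)
359^198 ≡ 1 (mod 437) ✓
So ord_437(359) = 198.

198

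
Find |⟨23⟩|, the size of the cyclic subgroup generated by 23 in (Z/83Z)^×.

41

By Lagrange's theorem, ord_83(23) divides φ(83) = 83 − 1 = 82 = 2 · 41.
Divisors of 82: 1, 2, 41, 82.
Test each divisor d:
23^1 ≡ 23
23^2 ≡ 31
23^41 ≡ 1
Hence ord(23) = 41.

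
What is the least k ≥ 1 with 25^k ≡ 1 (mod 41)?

By Lagrange's theorem, ord_41(25) divides φ(41) = 41 − 1 = 40 = 2^3 · 5.
Divisors of 40: 1, 2, 4, 5, 8, 10, 20, 40.
Compute 25^d (mod 41) for the divisors d until we hit 1:
25^1 ≡ 25 (mod 41)
25^2 ≡ 10 (mod 41)
25^4 ≡ 18 (mod 41)
25^5 ≡ 40 (mod 41)
25^8 ≡ 37 (mod 41)
25^10 ≡ 1 (mod 41) ✓
The smallest such exponent is 10, so the order of 25 is 10.

10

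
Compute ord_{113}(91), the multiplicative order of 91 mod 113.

The order of 91 must divide φ(113) = 113 − 1 = 112 = 2^4 · 7.
Divisors of 112: 1, 2, 4, 7, 8, 14, 16, 28, 56, 112.
Check 91^d mod 113 for each divisor in increasing order:
91^1 ≡ 91 (mod 113)
91^2 ≡ 32 (mod 113)
91^4 ≡ 7 (mod 113)
91^7 ≡ 44 (mod 113)
91^8 ≡ 49 (mod 113)
91^14 ≡ 15 (mod 113)
91^16 ≡ 28 (mod 113)
91^28 ≡ 112 (mod 113)
91^56 ≡ 1 (mod 113) ✓
Therefore the multiplicative order of 91 modulo 113 is 56.

56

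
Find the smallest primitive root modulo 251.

φ(251) = 251 − 1 = 250 = 2 · 5^3.
Test candidates g = 2, 3, … against the prime factors q ∈ {2, 5} of φ(251): g is a generator iff g^(250/q) ≢ 1 for every such q.
g = 2: 2^125 ≡ 250; 2^50 ≡ 1 — hits 1, so not a primitive root.
g = 3: 3^125 ≡ 1 — hits 1, so not a primitive root.
g = 4: 4^125 ≡ 1 — hits 1, so not a primitive root.
g = 5: 5^125 ≡ 1 — hits 1, so not a primitive root.
g = 6: 6^125 ≡ 250; 6^50 ≡ 219 — none is 1, so 6 is a primitive root.
So 6 is the smallest generator of (Z/251Z)^×.

6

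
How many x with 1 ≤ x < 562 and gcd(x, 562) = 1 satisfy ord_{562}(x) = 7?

6

φ(562) = φ(2)·φ(281) = 1·280 = 280 = 2^3 · 5 · 7.
Since (Z/562Z)^× is cyclic of order 280, the number of elements of order d is φ(d) when d | 280 and 0 otherwise.
7 | 280, and φ(7) = 7 − 1 = 6.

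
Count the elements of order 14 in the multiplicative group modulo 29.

φ(29) = 29 − 1 = 28 = 2^2 · 7.
(Z/29Z)^× is cyclic (|G| = 28); a cyclic group of order m has exactly φ(d) elements of each order d | m, and none otherwise.
14 = 2 · 7 divides 28, and φ(14) = 6.

6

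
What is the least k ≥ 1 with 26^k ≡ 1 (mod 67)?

33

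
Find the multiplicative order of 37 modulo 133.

6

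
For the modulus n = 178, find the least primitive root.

φ(178) = φ(2)·φ(89) = 1·88 = 88 = 2^3 · 11.
g is a primitive root iff g^(88/q) ≢ 1 (mod 178) for each prime q ∈ {2, 11}.
g = 2: gcd(2, 178) = 2 > 1, not a unit — skip.
g = 3: 3^44 ≡ 177; 3^8 ≡ 153 — none is 1, so 3 is a primitive root.
The smallest primitive root modulo 178 is 3.

3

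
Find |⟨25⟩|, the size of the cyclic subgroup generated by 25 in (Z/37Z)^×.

18

Since 25 ∈ (Z/37Z)^×, its order divides φ(37) = 37 − 1 = 36 = 2^2 · 3^2.
Divisors of 36: 1, 2, 3, 4, 6, 9, 12, 18, 36.
Compute 25^d (mod 37) for the divisors d until we hit 1:
25^1 ≡ 25 (mod 37)
25^2 ≡ 33 (mod 37)
25^3 ≡ 11 (mod 37)
25^4 ≡ 16 (mod 37)
25^6 ≡ 10 (mod 37)
25^9 ≡ 36 (mod 37)
25^12 ≡ 26 (mod 37)
25^18 ≡ 1 (mod 37) ✓
Hence ord(25) = 18.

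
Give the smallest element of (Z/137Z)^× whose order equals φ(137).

3

φ(137) = 137 − 1 = 136 = 2^3 · 17.
g is a primitive root iff g^(136/q) ≢ 1 (mod 137) for each prime q ∈ {2, 17}.
g = 2: 2^68 ≡ 1 — hits 1, so not a primitive root.
g = 3: 3^68 ≡ 136; 3^8 ≡ 122 — none is 1, so 3 is a primitive root.
The smallest primitive root modulo 137 is 3.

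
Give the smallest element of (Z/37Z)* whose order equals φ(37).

2

φ(37) = 37 − 1 = 36 = 2^2 · 3^2.
Test candidates g = 2, 3, … against the prime factors q ∈ {2, 3} of φ(37): g is a generator iff g^(36/q) ≢ 1 for every such q.
g = 2: 2^18 ≡ 36; 2^12 ≡ 26 — none is 1, so 2 is a primitive root.
Hence the least primitive root of 37 is 2.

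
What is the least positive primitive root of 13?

2

φ(13) = 13 − 1 = 12 = 2^2 · 3.
g is a primitive root iff g^(12/q) ≢ 1 (mod 13) for each prime q ∈ {2, 3}.
g = 2: 2^6 ≡ 12; 2^4 ≡ 3 — none is 1, so 2 is a primitive root.
So 2 is the smallest generator of (Z/13Z)^×.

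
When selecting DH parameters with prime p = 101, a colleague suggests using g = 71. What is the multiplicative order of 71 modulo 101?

25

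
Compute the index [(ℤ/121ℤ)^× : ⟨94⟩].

11

The order of 94 must divide φ(121) = φ(11^2) = 11·(11−1) = 110 = 2 · 5 · 11.
Divisors of 110: 1, 2, 5, 10, 11, 22, 55, 110.
Compute 94^d (mod 121) for the divisors d until we hit 1:
94^1 ≡ 94 (mod 121)
94^2 ≡ 3 (mod 121)
94^5 ≡ 120 (mod 121)
94^10 ≡ 1 (mod 121) ✓
Thus |⟨94⟩| = ord(94) = 10.
Index = |(Z/121Z)^×| / |⟨94⟩| = 110 / 10 = 11.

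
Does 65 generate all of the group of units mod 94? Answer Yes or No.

No

φ(94) = φ(2)·φ(47) = 1·46 = 46 = 2 · 23.
Test 65^(46/q) mod 94 for each prime factor q of 46:
65^23 ≡ 1 (mod 94)  [q = 2: ≡ 1 ✗]
65^2 ≡ 89 (mod 94)  [q = 23: ≢ 1 ✓]
The check at q = 2 fails, so 65 generates a proper subgroup.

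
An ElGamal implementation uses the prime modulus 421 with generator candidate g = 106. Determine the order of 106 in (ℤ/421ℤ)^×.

70

ord(106) | φ(421) = 421 − 1 = 420 = 2^2 · 3 · 5 · 7.
Divisors of 420: 1, 2, 3, 4, 5, 6, 7, 10, 12, 14, 15, 20, 21, 28, 30, 35, 42, 60, 70, 84, 105, 140, 210, 420.
Evaluate successive powers at the divisors of 420:
106^1 ≡ 106
106^2 ≡ 290
106^3 ≡ 7
106^4 ≡ 321
106^5 ≡ 346
106^6 ≡ 49
106^7 ≡ 142
106^10 ≡ 152
106^12 ≡ 296
106^14 ≡ 377
106^15 ≡ 388
106^20 ≡ 370
106^21 ≡ 67
106^28 ≡ 252
106^30 ≡ 247
106^35 ≡ 420
106^42 ≡ 279
106^60 ≡ 385
106^70 ≡ 1
Therefore the multiplicative order of 106 modulo 421 is 70.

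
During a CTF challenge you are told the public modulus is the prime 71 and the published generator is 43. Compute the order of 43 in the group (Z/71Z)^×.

35

The order of 43 must divide φ(71) = 71 − 1 = 70 = 2 · 5 · 7.
Divisors of 70: 1, 2, 5, 7, 10, 14, 35, 70.
Evaluate successive powers at the divisors of 70:
43^1 ≡ 43
43^2 ≡ 3
43^5 ≡ 32
43^7 ≡ 25
43^10 ≡ 30
43^14 ≡ 57
43^35 ≡ 1
Therefore the multiplicative order of 43 modulo 71 is 35.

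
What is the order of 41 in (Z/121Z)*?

110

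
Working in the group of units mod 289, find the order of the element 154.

17

By Lagrange's theorem, ord_289(154) divides φ(289) = φ(17^2) = 17·(17−1) = 272 = 2^4 · 17.
Divisors of 272: 1, 2, 4, 8, 16, 17, 34, 68, 136, 272.
Evaluate successive powers at the divisors of 272:
154^1 ≡ 154
154^2 ≡ 18
154^4 ≡ 35
154^8 ≡ 69
154^16 ≡ 137
154^17 ≡ 1
Hence ord(154) = 17.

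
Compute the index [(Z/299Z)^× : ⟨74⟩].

4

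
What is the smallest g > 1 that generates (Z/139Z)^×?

φ(139) = 139 − 1 = 138 = 2 · 3 · 23.
g is a primitive root iff g^(138/q) ≢ 1 (mod 139) for each prime q ∈ {2, 3, 23}.
g = 2: 2^69 ≡ 138; 2^46 ≡ 96; 2^6 ≡ 64 — none is 1, so 2 is a primitive root.
The smallest primitive root modulo 139 is 2.

2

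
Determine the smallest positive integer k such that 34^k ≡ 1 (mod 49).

14

The order of 34 must divide φ(49) = φ(7^2) = 7·(7−1) = 42 = 2 · 3 · 7.
Divisors of 42: 1, 2, 3, 6, 7, 14, 21, 42.
Test each divisor d:
34^1 ≡ 34
34^2 ≡ 29
34^3 ≡ 6
34^6 ≡ 36
34^7 ≡ 48
34^14 ≡ 1
Therefore the multiplicative order of 34 modulo 49 is 14.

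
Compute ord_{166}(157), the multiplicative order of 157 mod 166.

82

By Lagrange's theorem, ord_166(157) divides φ(166) = φ(2)·φ(83) = 1·82 = 82 = 2 · 41.
Divisors of 82: 1, 2, 41, 82.
Check 157^d mod 166 for each divisor in increasing order:
157^1 ≡ 157 (mod 166)
157^2 ≡ 81 (mod 166)
157^41 ≡ 165 (mod 166)
157^82 ≡ 1 (mod 166) ✓
Therefore the multiplicative order of 157 modulo 166 is 82.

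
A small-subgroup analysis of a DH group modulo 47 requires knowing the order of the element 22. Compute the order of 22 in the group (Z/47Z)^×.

46

The order of 22 must divide φ(47) = 47 − 1 = 46 = 2 · 23.
Divisors of 46: 1, 2, 23, 46.
Test each divisor d:
22^1 ≡ 22 (mod 47)
22^2 ≡ 14 (mod 47)
22^23 ≡ 46 (mod 47)
22^46 ≡ 1 (mod 47) ✓
So ord_47(22) = 46.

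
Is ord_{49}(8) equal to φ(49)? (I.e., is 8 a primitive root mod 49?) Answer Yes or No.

No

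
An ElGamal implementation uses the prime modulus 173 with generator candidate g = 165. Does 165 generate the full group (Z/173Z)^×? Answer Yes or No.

Yes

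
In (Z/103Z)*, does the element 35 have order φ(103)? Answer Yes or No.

φ(103) = 103 − 1 = 102 = 2 · 3 · 17.
Test 35^(102/q) mod 103 for each prime factor q of 102:
35^51 ≡ 102 (mod 103)  [q = 2: ≢ 1 ✓]
35^34 ≡ 46 (mod 103)  [q = 3: ≢ 1 ✓]
35^6 ≡ 8 (mod 103)  [q = 17: ≢ 1 ✓]
All checks pass, so 35 has order 102 and is a primitive root modulo 103.

Yes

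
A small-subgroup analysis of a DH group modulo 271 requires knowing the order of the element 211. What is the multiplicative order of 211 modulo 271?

27

By Lagrange's theorem, ord_271(211) divides φ(271) = 271 − 1 = 270 = 2 · 3^3 · 5.
Divisors of 270: 1, 2, 3, 5, 6, 9, 10, 15, 18, 27, 30, 45, 54, 90, 135, 270.
Check 211^d mod 271 for each divisor in increasing order:
211^1 ≡ 211 (mod 271)
211^2 ≡ 77 (mod 271)
211^3 ≡ 258 (mod 271)
211^5 ≡ 83 (mod 271)
211^6 ≡ 169 (mod 271)
211^9 ≡ 242 (mod 271)
211^10 ≡ 114 (mod 271)
211^15 ≡ 248 (mod 271)
211^18 ≡ 28 (mod 271)
211^27 ≡ 1 (mod 271) ✓
Hence ord(211) = 27.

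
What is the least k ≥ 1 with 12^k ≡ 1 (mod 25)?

20

Since 12 ∈ (Z/25Z)^×, its order divides φ(25) = φ(5^2) = 5·(5−1) = 20 = 2^2 · 5.
Divisors of 20: 1, 2, 4, 5, 10, 20.
Check 12^d mod 25 for each divisor in increasing order:
12^1 ≡ 12 (mod 25)
12^2 ≡ 19 (mod 25)
12^4 ≡ 11 (mod 25)
12^5 ≡ 7 (mod 25)
12^10 ≡ 24 (mod 25)
12^20 ≡ 1 (mod 25) ✓
Therefore the multiplicative order of 12 modulo 25 is 20.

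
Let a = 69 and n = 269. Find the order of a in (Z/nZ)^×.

ord(69) | φ(269) = 269 − 1 = 268 = 2^2 · 67.
Divisors of 268: 1, 2, 4, 67, 134, 268.
Compute 69^d (mod 269) for the divisors d until we hit 1:
69^1 ≡ 69
69^2 ≡ 188
69^4 ≡ 105
69^67 ≡ 187
69^134 ≡ 268
69^268 ≡ 1
So ord_269(69) = 268.

268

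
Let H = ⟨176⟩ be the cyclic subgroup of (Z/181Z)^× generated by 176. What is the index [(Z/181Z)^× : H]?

6

By Lagrange's theorem, ord_181(176) divides φ(181) = 181 − 1 = 180 = 2^2 · 3^2 · 5.
Divisors of 180: 1, 2, 3, 4, 5, 6, 9, 10, 12, 15, 18, 20, 30, 36, 45, 60, 90, 180.
Evaluate successive powers at the divisors of 180:
176^1 ≡ 176
176^2 ≡ 25
176^3 ≡ 56
176^4 ≡ 82
176^5 ≡ 133
176^6 ≡ 59
176^9 ≡ 46
176^10 ≡ 132
176^12 ≡ 42
176^15 ≡ 180
176^18 ≡ 125
176^20 ≡ 48
176^30 ≡ 1
The order of 176 is 30, so the subgroup it generates has 30 elements.
The index is φ(181) / ord(176) = 180 / 30 = 6.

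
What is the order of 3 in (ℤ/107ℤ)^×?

53

The order of 3 must divide φ(107) = 107 − 1 = 106 = 2 · 53.
Divisors of 106: 1, 2, 53, 106.
Check 3^d mod 107 for each divisor in increasing order:
3^1 ≡ 3
3^2 ≡ 9
3^53 ≡ 1
Hence ord(3) = 53.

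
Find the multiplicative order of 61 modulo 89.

88

ord(61) | φ(89) = 89 − 1 = 88 = 2^3 · 11.
Divisors of 88: 1, 2, 4, 8, 11, 22, 44, 88.
Compute 61^d (mod 89) for the divisors d until we hit 1:
61^1 ≡ 61
61^2 ≡ 72
61^4 ≡ 22
61^8 ≡ 39
61^11 ≡ 52
61^22 ≡ 34
61^44 ≡ 88
61^88 ≡ 1
The smallest such exponent is 88, so the order of 61 is 88.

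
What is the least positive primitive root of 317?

φ(317) = 317 − 1 = 316 = 2^2 · 79.
Test candidates g = 2, 3, … against the prime factors q ∈ {2, 79} of φ(317): g is a generator iff g^(316/q) ≢ 1 for every such q.
g = 2: 2^158 ≡ 316; 2^4 ≡ 16 — none is 1, so 2 is a primitive root.
Hence the least primitive root of 317 is 2.

2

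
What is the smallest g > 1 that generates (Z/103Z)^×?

φ(103) = 103 − 1 = 102 = 2 · 3 · 17.
g is a primitive root iff g^(102/q) ≢ 1 (mod 103) for each prime q ∈ {2, 3, 17}.
g = 2: 2^51 ≡ 1 — hits 1, so not a primitive root.
g = 3: 3^51 ≡ 102; 3^34 ≡ 1 — hits 1, so not a primitive root.
g = 4: 4^51 ≡ 1 — hits 1, so not a primitive root.
g = 5: 5^51 ≡ 102; 5^34 ≡ 56; 5^6 ≡ 72 — none is 1, so 5 is a primitive root.
Hence the least primitive root of 103 is 5.

5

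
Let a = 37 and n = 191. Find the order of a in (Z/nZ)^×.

The order of 37 must divide φ(191) = 191 − 1 = 190 = 2 · 5 · 19.
Divisors of 190: 1, 2, 5, 10, 19, 38, 95, 190.
Evaluate successive powers at the divisors of 190:
37^1 ≡ 37 (mod 191)
37^2 ≡ 32 (mod 191)
37^5 ≡ 70 (mod 191)
37^10 ≡ 125 (mod 191)
37^19 ≡ 190 (mod 191)
37^38 ≡ 1 (mod 191) ✓
The smallest such exponent is 38, so the order of 37 is 38.

38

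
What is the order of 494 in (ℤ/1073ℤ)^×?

36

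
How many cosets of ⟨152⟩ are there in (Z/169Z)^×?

The order of 152 must divide φ(169) = φ(13^2) = 13·(13−1) = 156 = 2^2 · 3 · 13.
Divisors of 156: 1, 2, 3, 4, 6, 12, 13, 26, 39, 52, 78, 156.
Evaluate successive powers at the divisors of 156:
152^1 ≡ 152
152^2 ≡ 120
152^3 ≡ 157
152^4 ≡ 35
152^6 ≡ 144
152^12 ≡ 118
152^13 ≡ 22
152^26 ≡ 146
152^39 ≡ 1
The order of 152 is 39, so the subgroup it generates has 39 elements.
[(Z/169Z)^× : ⟨152⟩] = 156/39 = 4.

4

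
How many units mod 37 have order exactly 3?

2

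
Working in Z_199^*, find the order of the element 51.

Since 51 ∈ (Z/199Z)^×, its order divides φ(199) = 199 − 1 = 198 = 2 · 3^2 · 11.
Divisors of 198: 1, 2, 3, 6, 9, 11, 18, 22, 33, 66, 99, 198.
Compute 51^d (mod 199) for the divisors d until we hit 1:
51^1 ≡ 51 (mod 199)
51^2 ≡ 14 (mod 199)
51^3 ≡ 117 (mod 199)
51^6 ≡ 157 (mod 199)
51^9 ≡ 61 (mod 199)
51^11 ≡ 58 (mod 199)
51^18 ≡ 139 (mod 199)
51^22 ≡ 180 (mod 199)
51^33 ≡ 92 (mod 199)
51^66 ≡ 106 (mod 199)
51^99 ≡ 1 (mod 199) ✓
So ord_199(51) = 99.

99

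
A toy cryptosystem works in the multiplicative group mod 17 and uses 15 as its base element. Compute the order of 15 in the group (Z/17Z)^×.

8

Since 15 ∈ (Z/17Z)^×, its order divides φ(17) = 17 − 1 = 16 = 2^4.
Divisors of 16: 1, 2, 4, 8, 16.
Evaluate successive powers at the divisors of 16:
15^1 ≡ 15 (mod 17)
15^2 ≡ 4 (mod 17)
15^4 ≡ 16 (mod 17)
15^8 ≡ 1 (mod 17) ✓
The smallest such exponent is 8, so the order of 15 is 8.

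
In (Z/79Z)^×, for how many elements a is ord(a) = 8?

φ(79) = 79 − 1 = 78 = 2 · 3 · 13.
In a cyclic group of order 78, there are φ(d) elements of order d for each divisor d of 78, and zero for non-divisors.
8 does not divide 78, so no element of (Z/79Z)^× has order 8.

0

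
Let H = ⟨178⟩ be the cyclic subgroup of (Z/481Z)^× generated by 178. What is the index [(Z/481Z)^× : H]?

24

ord(178) | φ(481) = φ(13·37) = (13−1)·(37−1) = 12·36 = 432 = 2^4 · 3^3.
Divisors of 432: 1, 2, 3, 4, 6, 8, 9, 12, 16, 18, 24, 27, 36, 48, 54, 72, 108, 144, 216, 432.
Check 178^d mod 481 for each divisor in increasing order:
178^1 ≡ 178 (mod 481)
178^2 ≡ 419 (mod 481)
178^3 ≡ 27 (mod 481)
178^4 ≡ 477 (mod 481)
178^6 ≡ 248 (mod 481)
178^8 ≡ 16 (mod 481)
178^9 ≡ 443 (mod 481)
178^12 ≡ 417 (mod 481)
178^16 ≡ 256 (mod 481)
178^18 ≡ 1 (mod 481) ✓
Thus |⟨178⟩| = ord(178) = 18.
Index = |(Z/481Z)^×| / |⟨178⟩| = 432 / 18 = 24.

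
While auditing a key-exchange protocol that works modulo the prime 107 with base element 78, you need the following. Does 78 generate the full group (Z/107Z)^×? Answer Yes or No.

Yes

φ(107) = 107 − 1 = 106 = 2 · 53.
Test 78^(106/q) mod 107 for each prime factor q of 106:
78^53 ≡ 106 (mod 107)  [q = 2: ≢ 1 ✓]
78^2 ≡ 92 (mod 107)  [q = 53: ≢ 1 ✓]
Every test exponent gives a nontrivial residue, hence 78 generates the full group.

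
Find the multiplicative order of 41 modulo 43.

Since 41 ∈ (Z/43Z)^×, its order divides φ(43) = 43 − 1 = 42 = 2 · 3 · 7.
Divisors of 42: 1, 2, 3, 6, 7, 14, 21, 42.
Evaluate successive powers at the divisors of 42:
41^1 ≡ 41 (mod 43)
41^2 ≡ 4 (mod 43)
41^3 ≡ 35 (mod 43)
41^6 ≡ 21 (mod 43)
41^7 ≡ 1 (mod 43) ✓
Hence ord(41) = 7.

7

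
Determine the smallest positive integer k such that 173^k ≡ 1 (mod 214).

106

Since 173 ∈ (Z/214Z)^×, its order divides φ(214) = φ(2)·φ(107) = 1·106 = 106 = 2 · 53.
Divisors of 106: 1, 2, 53, 106.
Check 173^d mod 214 for each divisor in increasing order:
173^1 ≡ 173 (mod 214)
173^2 ≡ 183 (mod 214)
173^53 ≡ 213 (mod 214)
173^106 ≡ 1 (mod 214) ✓
The smallest such exponent is 106, so the order of 173 is 106.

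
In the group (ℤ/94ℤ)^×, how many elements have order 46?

φ(94) = φ(2)·φ(47) = 1·46 = 46 = 2 · 23.
(Z/94Z)^× is cyclic (|G| = 46); a cyclic group of order m has exactly φ(d) elements of each order d | m, and none otherwise.
46 = 2 · 23 divides 46, and φ(46) = 22.

22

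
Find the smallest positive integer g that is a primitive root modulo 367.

φ(367) = 367 − 1 = 366 = 2 · 3 · 61.
g is a primitive root iff g^(366/q) ≢ 1 (mod 367) for each prime q ∈ {2, 3, 61}.
g = 2: 2^183 ≡ 1 — hits 1, so not a primitive root.
g = 3: 3^183 ≡ 366; 3^122 ≡ 1 — hits 1, so not a primitive root.
g = 4: 4^183 ≡ 1 — hits 1, so not a primitive root.
g = 5: 5^183 ≡ 366; 5^122 ≡ 1 — hits 1, so not a primitive root.
g = 6: 6^183 ≡ 366; 6^122 ≡ 283; 6^6 ≡ 47 — none is 1, so 6 is a primitive root.
The smallest primitive root modulo 367 is 6.

6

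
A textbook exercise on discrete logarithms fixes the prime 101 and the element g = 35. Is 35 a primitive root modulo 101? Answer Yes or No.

Yes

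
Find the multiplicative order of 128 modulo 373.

ord(128) | φ(373) = 373 − 1 = 372 = 2^2 · 3 · 31.
Divisors of 372: 1, 2, 3, 4, 6, 12, 31, 62, 93, 124, 186, 372.
Evaluate successive powers at the divisors of 372:
128^1 ≡ 128
128^2 ≡ 345
128^3 ≡ 146
128^4 ≡ 38
128^6 ≡ 55
128^12 ≡ 41
128^31 ≡ 69
128^62 ≡ 285
128^93 ≡ 269
128^124 ≡ 284
128^186 ≡ 372
128^372 ≡ 1
Hence ord(128) = 372.

372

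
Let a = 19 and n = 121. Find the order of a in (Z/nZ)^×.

110

Since 19 ∈ (Z/121Z)^×, its order divides φ(121) = φ(11^2) = 11·(11−1) = 110 = 2 · 5 · 11.
Divisors of 110: 1, 2, 5, 10, 11, 22, 55, 110.
Evaluate successive powers at the divisors of 110:
19^1 ≡ 19 (mod 121)
19^2 ≡ 119 (mod 121)
19^5 ≡ 76 (mod 121)
19^10 ≡ 89 (mod 121)
19^11 ≡ 118 (mod 121)
19^22 ≡ 9 (mod 121)
19^55 ≡ 120 (mod 121)
19^110 ≡ 1 (mod 121) ✓
The smallest such exponent is 110, so the order of 19 is 110.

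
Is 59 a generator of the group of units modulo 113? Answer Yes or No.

Yes

φ(113) = 113 − 1 = 112 = 2^4 · 7.
It suffices to check that the order of 59 is not a proper divisor of 112: compute 59^(112/q) for q ∈ {2, 7}.
59^56 ≡ 112 (mod 113)  [q = 2: ≢ 1 ✓]
59^16 ≡ 49 (mod 113)  [q = 7: ≢ 1 ✓]
All checks pass, so 59 has order 112 and is a primitive root modulo 113.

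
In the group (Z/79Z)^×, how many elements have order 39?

φ(79) = 79 − 1 = 78 = 2 · 3 · 13.
(Z/79Z)^× is cyclic (|G| = 78); a cyclic group of order m has exactly φ(d) elements of each order d | m, and none otherwise.
39 = 3 · 13 divides 78, and φ(39) = 24.

24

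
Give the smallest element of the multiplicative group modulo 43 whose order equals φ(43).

φ(43) = 43 − 1 = 42 = 2 · 3 · 7.
g is a primitive root iff g^(42/q) ≢ 1 (mod 43) for each prime q ∈ {2, 3, 7}.
g = 2: 2^21 ≡ 42; 2^14 ≡ 1 — hits 1, so not a primitive root.
g = 3: 3^21 ≡ 42; 3^14 ≡ 36; 3^6 ≡ 41 — none is 1, so 3 is a primitive root.
Hence the least primitive root of 43 is 3.

3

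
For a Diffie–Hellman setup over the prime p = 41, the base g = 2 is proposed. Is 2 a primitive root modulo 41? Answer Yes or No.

φ(41) = 41 − 1 = 40 = 2^3 · 5.
It suffices to check that the order of 2 is not a proper divisor of 40: compute 2^(40/q) for q ∈ {2, 5}.
2^20 ≡ 1 (mod 41)  [q = 2: ≡ 1 ✗]
2^8 ≡ 10 (mod 41)  [q = 5: ≢ 1 ✓]
2^20 ≡ 1 shows ord(2) | 20, strictly less than φ(41); not a primitive root.

No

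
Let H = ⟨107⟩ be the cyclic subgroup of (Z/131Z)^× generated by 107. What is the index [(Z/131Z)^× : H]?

10

ord(107) | φ(131) = 131 − 1 = 130 = 2 · 5 · 13.
Divisors of 130: 1, 2, 5, 10, 13, 26, 65, 130.
Check 107^d mod 131 for each divisor in increasing order:
107^1 ≡ 107
107^2 ≡ 52
107^5 ≡ 80
107^10 ≡ 112
107^13 ≡ 1
So ord_131(107) = 13, hence |⟨107⟩| = 13.
The index is φ(131) / ord(107) = 130 / 13 = 10.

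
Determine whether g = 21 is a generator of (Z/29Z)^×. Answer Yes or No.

φ(29) = 29 − 1 = 28 = 2^2 · 7.
Test 21^(28/q) mod 29 for each prime factor q of 28:
21^14 ≡ 28 (mod 29)  [q = 2: ≢ 1 ✓]
21^4 ≡ 7 (mod 29)  [q = 7: ≢ 1 ✓]
None equal 1, so ord_29(21) = 28: 21 is a primitive root.

Yes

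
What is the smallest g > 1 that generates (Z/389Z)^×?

2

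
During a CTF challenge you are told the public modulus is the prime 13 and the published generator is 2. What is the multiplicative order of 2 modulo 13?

12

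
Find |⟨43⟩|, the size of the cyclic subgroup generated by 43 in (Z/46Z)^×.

22

ord(43) | φ(46) = φ(2)·φ(23) = 1·22 = 22 = 2 · 11.
Divisors of 22: 1, 2, 11, 22.
Test each divisor d:
43^1 ≡ 43
43^2 ≡ 9
43^11 ≡ 45
43^22 ≡ 1
So ord_46(43) = 22.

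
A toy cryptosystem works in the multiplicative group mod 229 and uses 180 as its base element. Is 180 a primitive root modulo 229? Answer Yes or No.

φ(229) = 229 − 1 = 228 = 2^2 · 3 · 19.
It suffices to check that the order of 180 is not a proper divisor of 228: compute 180^(228/q) for q ∈ {2, 3, 19}.
180^114 ≡ 1 (mod 229)  [q = 2: ≡ 1 ✗]
180^76 ≡ 134 (mod 229)  [q = 3: ≢ 1 ✓]
180^12 ≡ 17 (mod 229)  [q = 19: ≢ 1 ✓]
180^114 ≡ 1 shows ord(180) | 114, strictly less than φ(229); not a primitive root.

No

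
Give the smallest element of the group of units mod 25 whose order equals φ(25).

φ(25) = φ(5^2) = 5·(5−1) = 20 = 2^2 · 5.
g is a primitive root iff g^(20/q) ≢ 1 (mod 25) for each prime q ∈ {2, 5}.
g = 2: 2^10 ≡ 24; 2^4 ≡ 16 — none is 1, so 2 is a primitive root.
The smallest primitive root modulo 25 is 2.

2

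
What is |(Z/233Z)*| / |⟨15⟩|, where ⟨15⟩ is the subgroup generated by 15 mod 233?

By Lagrange's theorem, ord_233(15) divides φ(233) = 233 − 1 = 232 = 2^3 · 29.
Divisors of 232: 1, 2, 4, 8, 29, 58, 116, 232.
Evaluate successive powers at the divisors of 232:
15^1 ≡ 15
15^2 ≡ 225
15^4 ≡ 64
15^8 ≡ 135
15^29 ≡ 89
15^58 ≡ 232
15^116 ≡ 1
Thus |⟨15⟩| = ord(15) = 116.
[(Z/233Z)^× : ⟨15⟩] = 232/116 = 2.

2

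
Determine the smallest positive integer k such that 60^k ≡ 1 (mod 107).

By Lagrange's theorem, ord_107(60) divides φ(107) = 107 − 1 = 106 = 2 · 53.
Divisors of 106: 1, 2, 53, 106.
Test each divisor d:
60^1 ≡ 60 (mod 107)
60^2 ≡ 69 (mod 107)
60^53 ≡ 106 (mod 107)
60^106 ≡ 1 (mod 107) ✓
Hence ord(60) = 106.

106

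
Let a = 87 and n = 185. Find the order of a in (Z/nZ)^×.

36

Since 87 ∈ (Z/185Z)^×, its order divides φ(185) = φ(5·37) = (5−1)·(37−1) = 4·36 = 144 = 2^4 · 3^2.
Divisors of 144: 1, 2, 3, 4, 6, 8, 9, 12, 16, 18, 24, 36, 48, 72, 144.
Test each divisor d:
87^1 ≡ 87 (mod 185)
87^2 ≡ 169 (mod 185)
87^3 ≡ 88 (mod 185)
87^4 ≡ 71 (mod 185)
87^6 ≡ 159 (mod 185)
87^8 ≡ 46 (mod 185)
87^9 ≡ 117 (mod 185)
87^12 ≡ 121 (mod 185)
87^16 ≡ 81 (mod 185)
87^18 ≡ 184 (mod 185)
87^24 ≡ 26 (mod 185)
87^36 ≡ 1 (mod 185) ✓
Hence ord(87) = 36.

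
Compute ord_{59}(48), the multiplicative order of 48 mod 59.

The order of 48 must divide φ(59) = 59 − 1 = 58 = 2 · 29.
Divisors of 58: 1, 2, 29, 58.
Compute 48^d (mod 59) for the divisors d until we hit 1:
48^1 ≡ 48 (mod 59)
48^2 ≡ 3 (mod 59)
48^29 ≡ 1 (mod 59) ✓
So ord_59(48) = 29.

29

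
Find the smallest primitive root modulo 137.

φ(137) = 137 − 1 = 136 = 2^3 · 17.
Test candidates g = 2, 3, … against the prime factors q ∈ {2, 17} of φ(137): g is a generator iff g^(136/q) ≢ 1 for every such q.
g = 2: 2^68 ≡ 1 — hits 1, so not a primitive root.
g = 3: 3^68 ≡ 136; 3^8 ≡ 122 — none is 1, so 3 is a primitive root.
Hence the least primitive root of 137 is 3.

3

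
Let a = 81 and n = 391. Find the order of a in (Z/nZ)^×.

44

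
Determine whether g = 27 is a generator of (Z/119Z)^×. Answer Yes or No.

No

119 = 7 · 17 is a product of two distinct odd primes, so (Z/119Z)^× ≅ (Z/7Z)^× × (Z/17Z)^× is not cyclic.
No primitive root modulo 119 exists; in particular 27 is not one.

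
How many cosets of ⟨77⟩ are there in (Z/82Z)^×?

By Lagrange's theorem, ord_82(77) divides φ(82) = φ(2)·φ(41) = 1·40 = 40 = 2^3 · 5.
Divisors of 40: 1, 2, 4, 5, 8, 10, 20, 40.
Evaluate successive powers at the divisors of 40:
77^1 ≡ 77 (mod 82)
77^2 ≡ 25 (mod 82)
77^4 ≡ 51 (mod 82)
77^5 ≡ 73 (mod 82)
77^8 ≡ 59 (mod 82)
77^10 ≡ 81 (mod 82)
77^20 ≡ 1 (mod 82) ✓
The order of 77 is 20, so the subgroup it generates has 20 elements.
Index = |(Z/82Z)^×| / |⟨77⟩| = 40 / 20 = 2.

2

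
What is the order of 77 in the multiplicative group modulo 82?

20

The order of 77 must divide φ(82) = φ(2)·φ(41) = 1·40 = 40 = 2^3 · 5.
Divisors of 40: 1, 2, 4, 5, 8, 10, 20, 40.
Evaluate successive powers at the divisors of 40:
77^1 ≡ 77 (mod 82)
77^2 ≡ 25 (mod 82)
77^4 ≡ 51 (mod 82)
77^5 ≡ 73 (mod 82)
77^8 ≡ 59 (mod 82)
77^10 ≡ 81 (mod 82)
77^20 ≡ 1 (mod 82) ✓
Therefore the multiplicative order of 77 modulo 82 is 20.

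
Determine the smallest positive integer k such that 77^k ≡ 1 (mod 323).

8

The order of 77 must divide φ(323) = φ(17·19) = (17−1)·(19−1) = 16·18 = 288 = 2^5 · 3^2.
Divisors of 288: 1, 2, 3, 4, 6, 8, 9, 12, 16, 18, 24, 32, 36, 48, 72, 96, 144, 288.
Check 77^d mod 323 for each divisor in increasing order:
77^1 ≡ 77
77^2 ≡ 115
77^3 ≡ 134
77^4 ≡ 305
77^6 ≡ 191
77^8 ≡ 1
Therefore the multiplicative order of 77 modulo 323 is 8.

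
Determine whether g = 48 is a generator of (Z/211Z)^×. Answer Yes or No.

Yes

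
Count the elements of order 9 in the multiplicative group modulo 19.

φ(19) = 19 − 1 = 18 = 2 · 3^2.
Since (Z/19Z)^× is cyclic of order 18, the number of elements of order d is φ(d) when d | 18 and 0 otherwise.
9 = 3^2 divides 18, and φ(9) = 6.

6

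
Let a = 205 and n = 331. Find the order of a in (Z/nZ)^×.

110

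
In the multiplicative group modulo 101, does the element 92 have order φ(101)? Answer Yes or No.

No

φ(101) = 101 − 1 = 100 = 2^2 · 5^2.
Test 92^(100/q) mod 101 for each prime factor q of 100:
92^50 ≡ 1 (mod 101)  [q = 2: ≡ 1 ✗]
92^20 ≡ 87 (mod 101)  [q = 5: ≢ 1 ✓]
92^50 ≡ 1 shows ord(92) | 50, strictly less than φ(101); not a primitive root.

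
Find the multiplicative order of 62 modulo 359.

358

ord(62) | φ(359) = 359 − 1 = 358 = 2 · 179.
Divisors of 358: 1, 2, 179, 358.
Evaluate successive powers at the divisors of 358:
62^1 ≡ 62 (mod 359)
62^2 ≡ 254 (mod 359)
62^179 ≡ 358 (mod 359)
62^358 ≡ 1 (mod 359) ✓
So ord_359(62) = 358.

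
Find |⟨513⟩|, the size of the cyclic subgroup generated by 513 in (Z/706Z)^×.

352

By Lagrange's theorem, ord_706(513) divides φ(706) = φ(2)·φ(353) = 1·352 = 352 = 2^5 · 11.
Divisors of 352: 1, 2, 4, 8, 11, 16, 22, 32, 44, 88, 176, 352.
Check 513^d mod 706 for each divisor in increasing order:
513^1 ≡ 513 (mod 706)
513^2 ≡ 537 (mod 706)
513^4 ≡ 321 (mod 706)
513^8 ≡ 671 (mod 706)
513^11 ≡ 7 (mod 706)
513^16 ≡ 519 (mod 706)
513^22 ≡ 49 (mod 706)
513^32 ≡ 375 (mod 706)
513^44 ≡ 283 (mod 706)
513^88 ≡ 311 (mod 706)
513^176 ≡ 705 (mod 706)
513^352 ≡ 1 (mod 706) ✓
So ord_706(513) = 352.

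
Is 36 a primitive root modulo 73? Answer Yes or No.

No

φ(73) = 73 − 1 = 72 = 2^3 · 3^2.
An element g generates (Z/73Z)^× iff g^(72/q) ≢ 1 (mod 73) for each prime q ∈ {2, 3}.
36^36 ≡ 1 (mod 73)  [q = 2: ≡ 1 ✗]
36^24 ≡ 8 (mod 73)  [q = 3: ≢ 1 ✓]
The check at q = 2 fails, so 36 generates a proper subgroup.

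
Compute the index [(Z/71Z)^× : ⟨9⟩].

2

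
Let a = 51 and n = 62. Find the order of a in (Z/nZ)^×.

ord(51) | φ(62) = φ(2)·φ(31) = 1·30 = 30 = 2 · 3 · 5.
Divisors of 30: 1, 2, 3, 5, 6, 10, 15, 30.
Test each divisor d:
51^1 ≡ 51 (mod 62)
51^2 ≡ 59 (mod 62)
51^3 ≡ 33 (mod 62)
51^5 ≡ 25 (mod 62)
51^6 ≡ 35 (mod 62)
51^10 ≡ 5 (mod 62)
51^15 ≡ 1 (mod 62) ✓
Therefore the multiplicative order of 51 modulo 62 is 15.

15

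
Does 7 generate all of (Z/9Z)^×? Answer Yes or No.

No

φ(9) = φ(3^2) = 3·(3−1) = 6 = 2 · 3.
An element g generates (Z/9Z)^× iff g^(6/q) ≢ 1 (mod 9) for each prime q ∈ {2, 3}.
7^3 ≡ 1 (mod 9)  [q = 2: ≡ 1 ✗]
7^2 ≡ 4 (mod 9)  [q = 3: ≢ 1 ✓]
The check at q = 2 fails, so 7 generates a proper subgroup.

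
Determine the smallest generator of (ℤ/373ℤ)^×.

2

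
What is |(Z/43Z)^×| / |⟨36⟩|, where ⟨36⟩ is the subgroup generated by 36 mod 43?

14

By Lagrange's theorem, ord_43(36) divides φ(43) = 43 − 1 = 42 = 2 · 3 · 7.
Divisors of 42: 1, 2, 3, 6, 7, 14, 21, 42.
Test each divisor d:
36^1 ≡ 36 (mod 43)
36^2 ≡ 6 (mod 43)
36^3 ≡ 1 (mod 43) ✓
So ord_43(36) = 3, hence |⟨36⟩| = 3.
Index = |(Z/43Z)^×| / |⟨36⟩| = 42 / 3 = 14.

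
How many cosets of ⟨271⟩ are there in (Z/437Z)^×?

Since 271 ∈ (Z/437Z)^×, its order divides φ(437) = φ(19·23) = (19−1)·(23−1) = 18·22 = 396 = 2^2 · 3^2 · 11.
Divisors of 396: 1, 2, 3, 4, 6, 9, 11, 12, 18, 22, 33, 36, 44, 66, 99, 132, 198, 396.
Compute 271^d (mod 437) for the divisors d until we hit 1:
271^1 ≡ 271 (mod 437)
271^2 ≡ 25 (mod 437)
271^3 ≡ 220 (mod 437)
271^4 ≡ 188 (mod 437)
271^6 ≡ 330 (mod 437)
271^9 ≡ 58 (mod 437)
271^11 ≡ 139 (mod 437)
271^12 ≡ 87 (mod 437)
271^18 ≡ 305 (mod 437)
271^22 ≡ 93 (mod 437)
271^33 ≡ 254 (mod 437)
271^36 ≡ 381 (mod 437)
271^44 ≡ 346 (mod 437)
271^66 ≡ 277 (mod 437)
271^99 ≡ 1 (mod 437) ✓
The order of 271 is 99, so the subgroup it generates has 99 elements.
[(Z/437Z)^× : ⟨271⟩] = 396/99 = 4.

4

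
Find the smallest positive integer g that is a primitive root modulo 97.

φ(97) = 97 − 1 = 96 = 2^5 · 3.
Test candidates g = 2, 3, … against the prime factors q ∈ {2, 3} of φ(97): g is a generator iff g^(96/q) ≢ 1 for every such q.
g = 2: 2^48 ≡ 1 — hits 1, so not a primitive root.
g = 3: 3^48 ≡ 1 — hits 1, so not a primitive root.
g = 4: 4^48 ≡ 1 — hits 1, so not a primitive root.
g = 5: 5^48 ≡ 96; 5^32 ≡ 35 — none is 1, so 5 is a primitive root.
Hence the least primitive root of 97 is 5.

5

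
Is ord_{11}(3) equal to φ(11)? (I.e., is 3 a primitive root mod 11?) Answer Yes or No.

No

φ(11) = 11 − 1 = 10 = 2 · 5.
It suffices to check that the order of 3 is not a proper divisor of 10: compute 3^(10/q) for q ∈ {2, 5}.
3^5 ≡ 1 (mod 11)  [q = 2: ≡ 1 ✗]
3^2 ≡ 9 (mod 11)  [q = 5: ≢ 1 ✓]
The check at q = 2 fails, so 3 generates a proper subgroup.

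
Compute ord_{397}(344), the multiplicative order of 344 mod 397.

132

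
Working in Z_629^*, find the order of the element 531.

The order of 531 must divide φ(629) = φ(17·37) = (17−1)·(37−1) = 16·36 = 576 = 2^6 · 3^2.
Divisors of 576: 1, 2, 3, 4, 6, 8, 9, 12, 16, 18, 24, 32, 36, 48, 64, 72, 96, 144, 192, 288, 576.
Compute 531^d (mod 629) for the divisors d until we hit 1:
531^1 ≡ 531
531^2 ≡ 169
531^3 ≡ 421
531^4 ≡ 256
531^6 ≡ 492
531^8 ≡ 120
531^9 ≡ 191
531^12 ≡ 528
531^16 ≡ 562
531^18 ≡ 628
531^24 ≡ 137
531^32 ≡ 86
531^36 ≡ 1
So ord_629(531) = 36.

36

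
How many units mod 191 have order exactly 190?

φ(191) = 191 − 1 = 190 = 2 · 5 · 19.
Since (Z/191Z)^× is cyclic of order 190, the number of elements of order d is φ(d) when d | 190 and 0 otherwise.
190 = 2 · 5 · 19 divides 190, and φ(190) = 72.

72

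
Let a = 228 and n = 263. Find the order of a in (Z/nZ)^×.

262

ord(228) | φ(263) = 263 − 1 = 262 = 2 · 131.
Divisors of 262: 1, 2, 131, 262.
Check 228^d mod 263 for each divisor in increasing order:
228^1 ≡ 228 (mod 263)
228^2 ≡ 173 (mod 263)
228^131 ≡ 262 (mod 263)
228^262 ≡ 1 (mod 263) ✓
The smallest such exponent is 262, so the order of 228 is 262.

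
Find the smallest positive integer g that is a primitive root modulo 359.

7

φ(359) = 359 − 1 = 358 = 2 · 179.
g is a primitive root iff g^(358/q) ≢ 1 (mod 359) for each prime q ∈ {2, 179}.
g = 2: 2^179 ≡ 1 — hits 1, so not a primitive root.
g = 3: 3^179 ≡ 1 — hits 1, so not a primitive root.
g = 4: 4^179 ≡ 1 — hits 1, so not a primitive root.
g = 5: 5^179 ≡ 1 — hits 1, so not a primitive root.
g = 6: 6^179 ≡ 1 — hits 1, so not a primitive root.
g = 7: 7^179 ≡ 358; 7^2 ≡ 49 — none is 1, so 7 is a primitive root.
The smallest primitive root modulo 359 is 7.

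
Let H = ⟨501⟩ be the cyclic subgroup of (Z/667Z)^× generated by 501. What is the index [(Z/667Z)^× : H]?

Since 501 ∈ (Z/667Z)^×, its order divides φ(667) = φ(23·29) = (23−1)·(29−1) = 22·28 = 616 = 2^3 · 7 · 11.
Divisors of 616: 1, 2, 4, 7, 8, 11, 14, 22, 28, 44, 56, 77, 88, 154, 308, 616.
Compute 501^d (mod 667) for the divisors d until we hit 1:
501^1 ≡ 501
501^2 ≡ 209
501^4 ≡ 326
501^7 ≡ 75
501^8 ≡ 223
501^11 ≡ 438
501^14 ≡ 289
501^22 ≡ 415
501^28 ≡ 146
501^44 ≡ 139
501^56 ≡ 639
501^77 ≡ 70
501^88 ≡ 645
501^154 ≡ 231
501^308 ≡ 1
So ord_667(501) = 308, hence |⟨501⟩| = 308.
The index is φ(667) / ord(501) = 616 / 308 = 2.

2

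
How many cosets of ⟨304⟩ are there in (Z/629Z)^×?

24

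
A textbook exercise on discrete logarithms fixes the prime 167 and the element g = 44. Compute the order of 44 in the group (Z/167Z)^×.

83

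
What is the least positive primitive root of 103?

φ(103) = 103 − 1 = 102 = 2 · 3 · 17.
Test candidates g = 2, 3, … against the prime factors q ∈ {2, 3, 17} of φ(103): g is a generator iff g^(102/q) ≢ 1 for every such q.
g = 2: 2^51 ≡ 1 — hits 1, so not a primitive root.
g = 3: 3^51 ≡ 102; 3^34 ≡ 1 — hits 1, so not a primitive root.
g = 4: 4^51 ≡ 1 — hits 1, so not a primitive root.
g = 5: 5^51 ≡ 102; 5^34 ≡ 56; 5^6 ≡ 72 — none is 1, so 5 is a primitive root.
Hence the least primitive root of 103 is 5.

5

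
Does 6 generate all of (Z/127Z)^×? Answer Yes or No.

Yes

φ(127) = 127 − 1 = 126 = 2 · 3^2 · 7.
An element g generates (Z/127Z)^× iff g^(126/q) ≢ 1 (mod 127) for each prime q ∈ {2, 3, 7}.
6^63 ≡ 126 (mod 127)  [q = 2: ≢ 1 ✓]
6^42 ≡ 107 (mod 127)  [q = 3: ≢ 1 ✓]
6^18 ≡ 64 (mod 127)  [q = 7: ≢ 1 ✓]
None equal 1, so ord_127(6) = 126: 6 is a primitive root.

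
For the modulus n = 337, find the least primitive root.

φ(337) = 337 − 1 = 336 = 2^4 · 3 · 7.
Test candidates g = 2, 3, … against the prime factors q ∈ {2, 3, 7} of φ(337): g is a generator iff g^(336/q) ≢ 1 for every such q.
g = 2: 2^168 ≡ 1 — hits 1, so not a primitive root.
g = 3: 3^168 ≡ 1 — hits 1, so not a primitive root.
g = 4: 4^168 ≡ 1 — hits 1, so not a primitive root.
g = 5: 5^168 ≡ 336; 5^112 ≡ 1 — hits 1, so not a primitive root.
g = 6: 6^168 ≡ 1 — hits 1, so not a primitive root.
g = 7: 7^168 ≡ 1 — hits 1, so not a primitive root.
g = 8: 8^168 ≡ 1 — hits 1, so not a primitive root.
g = 9: 9^168 ≡ 1 — hits 1, so not a primitive root.
g = 10: 10^168 ≡ 336; 10^112 ≡ 128; 10^48 ≡ 175 — none is 1, so 10 is a primitive root.
The smallest primitive root modulo 337 is 10.

10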